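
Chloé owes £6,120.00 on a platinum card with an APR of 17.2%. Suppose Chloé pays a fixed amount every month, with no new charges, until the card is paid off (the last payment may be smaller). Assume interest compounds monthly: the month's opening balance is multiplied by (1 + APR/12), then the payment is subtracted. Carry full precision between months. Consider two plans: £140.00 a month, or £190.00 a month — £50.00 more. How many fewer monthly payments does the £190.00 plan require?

Monthly rate r = 17.2%/12 = 1.43333% = 0.0143333.
At £140.00/mo: n = ⌈−ln(1 − rB₀/P)/ln(1+r)⌉ = 70 payments (last £30.17); total interest = total paid − £6,120.00 = £3,570.17.
At £190.00/mo: 44 payments (last £98.49); total interest £2,148.49.
Payments saved = 70 − 44 = 26.

26 fewer payments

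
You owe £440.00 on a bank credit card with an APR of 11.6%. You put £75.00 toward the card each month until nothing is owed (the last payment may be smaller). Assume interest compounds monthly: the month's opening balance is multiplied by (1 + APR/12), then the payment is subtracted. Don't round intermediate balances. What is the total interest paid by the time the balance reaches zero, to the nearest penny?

Monthly rate r = 11.6%/12 = 0.966667% = 0.00966667.
Payoff takes n = ⌈−ln(1 − rB₀/P)/ln(1+r)⌉ = ⌈6.069⌉ = 7 payments; the last is £5.18.
Total paid = 6·£75.00 + £5.18 = £455.18.
Total interest = total paid − principal = £455.18 − £440.00 = £15.18.

£15.18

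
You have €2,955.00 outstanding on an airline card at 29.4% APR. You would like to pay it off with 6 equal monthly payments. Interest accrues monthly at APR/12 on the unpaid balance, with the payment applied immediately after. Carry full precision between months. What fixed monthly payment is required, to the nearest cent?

€535.58

Monthly rate r = 29.4%/12 = 2.45% = 0.0245.
Level-payment amortization: P = B₀·r / (1 − (1+r)^(−n)) = 2955.00·0.0245 / (1 − 1.0245^(−6)).
Denominator 1 − (1+r)^(−6) = 0.135175024.
P = 72.3975 / 0.135175024 ≈ 535.58.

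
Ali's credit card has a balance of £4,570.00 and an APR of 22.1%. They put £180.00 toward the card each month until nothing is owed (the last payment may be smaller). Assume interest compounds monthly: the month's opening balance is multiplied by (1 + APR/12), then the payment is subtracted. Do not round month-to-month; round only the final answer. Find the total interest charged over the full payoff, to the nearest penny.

Monthly rate r = 22.1%/12 = 1.84167% = 0.0184167.
Payoff takes n = ⌈−ln(1 − rB₀/P)/ln(1+r)⌉ = ⌈34.540⌉ = 35 payments; the last is £97.56.
Total paid = 34·£180.00 + £97.56 = £6,217.56.
Total interest = total paid − principal = £6,217.56 − £4,570.00 = £1,647.56.

£1,647.56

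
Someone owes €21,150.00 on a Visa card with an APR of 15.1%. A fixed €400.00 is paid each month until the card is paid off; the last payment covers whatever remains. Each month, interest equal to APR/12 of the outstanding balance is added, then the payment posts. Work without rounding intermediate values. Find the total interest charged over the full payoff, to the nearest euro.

Monthly rate r = 15.1%/12 = 1.25833% = 0.0125833.
Payoff takes n = ⌈−ln(1 − rB₀/P)/ln(1+r)⌉ = ⌈87.538⌉ = 88 payments; the last is €215.96.
Total paid = 87·€400.00 + €215.96 = €35,015.96.
Total interest = total paid − principal = €35,015.96 − €21,150.00 = €13,865.96.

€13,866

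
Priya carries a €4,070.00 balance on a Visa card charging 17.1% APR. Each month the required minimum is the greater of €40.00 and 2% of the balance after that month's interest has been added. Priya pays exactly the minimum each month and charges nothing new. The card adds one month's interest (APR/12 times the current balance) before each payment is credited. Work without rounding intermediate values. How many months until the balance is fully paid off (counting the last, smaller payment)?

Monthly rate r = 17.1%/12 = 1.425% = 0.01425.
While 2% of the post-interest balance exceeds €40.00, each month B ← (B·(1+r))·(1 − 0.02), i.e. B shrinks by the factor (1+r)·0.98 = 0.99397.
This holds for months 1–120. Entering month 121 the balance is €1,968.45; 2% of the post-interest balance is now below €40.00, so the flat €40.00 minimum applies from here.
From month 121 a fixed €40.00 at rate r clears €1,968.45 in 86 more payments. Total: 120 + 86 = 206 months.

206 months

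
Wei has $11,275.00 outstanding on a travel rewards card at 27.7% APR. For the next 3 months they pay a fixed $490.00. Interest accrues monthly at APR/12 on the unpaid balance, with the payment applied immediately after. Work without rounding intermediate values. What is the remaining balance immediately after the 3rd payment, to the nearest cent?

Monthly rate r = 27.7%/12 = 2.30833% = 0.0230833.
Each month: B ← B·(1+r) − $490.00.
Month 1: interest $260.26; balance after payment $11,045.26.
Month 2: interest $254.96; balance after payment $10,810.23.
Month 3: interest $249.54; balance after payment $10,569.76.

$10,569.76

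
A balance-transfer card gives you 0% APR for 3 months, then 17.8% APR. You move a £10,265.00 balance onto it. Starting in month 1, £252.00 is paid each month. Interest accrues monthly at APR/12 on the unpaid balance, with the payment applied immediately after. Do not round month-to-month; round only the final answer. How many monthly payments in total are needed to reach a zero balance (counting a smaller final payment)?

59 payments

Promo months 1–3 at r₀ = 0%/12 = 0; months 4+ at r₁ = 17.8%/12 = 0.0148333.
After month 3 (no interest yet): B = £10,265.00 − 3·£252.00 = £9,509.00.
Then at r₁ with £252.00/mo: n₂ = −ln(1 − r₁·B/P)/ln(1+r₁) ≈ 55.71 → 56 more payments.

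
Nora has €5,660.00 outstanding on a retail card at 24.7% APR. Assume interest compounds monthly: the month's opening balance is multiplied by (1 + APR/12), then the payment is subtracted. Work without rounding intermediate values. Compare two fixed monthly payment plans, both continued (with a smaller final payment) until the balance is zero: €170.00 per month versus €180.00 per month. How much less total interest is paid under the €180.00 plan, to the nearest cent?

€441.61

Monthly rate r = 24.7%/12 = 2.05833% = 0.0205833.
At €170.00/mo: n = ⌈−ln(1 − rB₀/P)/ln(1+r)⌉ = 57 payments (last €127.02); total interest = total paid − €5,660.00 = €3,987.02.
At €180.00/mo: 52 payments (last €25.41); total interest €3,545.41.
Interest saved = €3,987.02 − €3,545.41 = €441.61.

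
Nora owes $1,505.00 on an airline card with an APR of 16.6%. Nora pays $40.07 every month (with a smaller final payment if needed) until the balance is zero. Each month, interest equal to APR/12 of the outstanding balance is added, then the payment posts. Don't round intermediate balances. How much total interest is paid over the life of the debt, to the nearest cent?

$633.16

Monthly rate r = 16.6%/12 = 1.38333% = 0.0138333.
Payoff takes n = ⌈−ln(1 − rB₀/P)/ln(1+r)⌉ = ⌈53.359⌉ = 54 payments; the last is $14.45.
Total paid = 53·$40.07 + $14.45 = $2,138.16.
Total interest = total paid − principal = $2,138.16 − $1,505.00 = $633.16.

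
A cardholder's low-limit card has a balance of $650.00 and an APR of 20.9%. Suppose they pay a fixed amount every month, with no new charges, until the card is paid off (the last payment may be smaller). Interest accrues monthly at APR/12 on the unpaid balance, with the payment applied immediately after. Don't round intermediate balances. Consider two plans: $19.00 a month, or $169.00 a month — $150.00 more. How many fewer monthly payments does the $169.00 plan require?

48 fewer payments

Monthly rate r = 20.9%/12 = 1.74167% = 0.0174167.
At $19.00/mo: n = ⌈−ln(1 − rB₀/P)/ln(1+r)⌉ = 53 payments (last $8.91); total interest = total paid − $650.00 = $346.91.
At $169.00/mo: 5 payments (last $2.66); total interest $28.66.
Payments saved = 53 − 5 = 48.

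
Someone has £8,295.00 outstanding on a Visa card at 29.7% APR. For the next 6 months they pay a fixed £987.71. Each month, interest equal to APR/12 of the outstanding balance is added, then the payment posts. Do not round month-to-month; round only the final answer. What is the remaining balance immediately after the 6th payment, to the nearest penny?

£3,300.31

Monthly rate r = 29.7%/12 = 2.475% = 0.02475.
Each month: B ← B·(1+r) − £987.71.
Month 1: interest £205.30; balance after payment £7,512.59.
Month 2: interest £185.94; balance after payment £6,710.82.
Month 3: interest £166.09; balance after payment £5,889.20.
Month 4: interest £145.76; balance after payment £5,047.25.
Month 5: interest £124.92; balance after payment £4,184.46.
Month 6: interest £103.57; balance after payment £3,300.31.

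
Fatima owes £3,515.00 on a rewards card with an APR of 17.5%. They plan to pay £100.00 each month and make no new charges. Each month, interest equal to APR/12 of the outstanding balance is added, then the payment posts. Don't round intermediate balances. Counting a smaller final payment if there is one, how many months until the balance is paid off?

Monthly rate r = 17.5%/12 = 1.45833% = 0.0145833.
Recurrence: B ← B·(1+r) − £100.00.
Month 1: interest £51.26; balance after payment £3,466.26.
Month 2: interest £50.55; balance after payment £3,416.81.
Closed form: n = −ln(1 − rB₀/P)/ln(1+r) = −ln(0.4874)/ln(1.01458) ≈ 49.639, so the balance reaches zero during payment 50.

50 payments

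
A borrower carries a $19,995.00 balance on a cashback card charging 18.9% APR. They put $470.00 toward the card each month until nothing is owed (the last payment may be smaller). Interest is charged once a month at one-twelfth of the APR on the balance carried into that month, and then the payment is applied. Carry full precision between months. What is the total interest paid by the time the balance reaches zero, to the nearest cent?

Monthly rate r = 18.9%/12 = 1.575% = 0.01575.
Payoff takes n = ⌈−ln(1 − rB₀/P)/ln(1+r)⌉ = ⌈70.953⌉ = 71 payments; the last is $448.04.
Total paid = 70·$470.00 + $448.04 = $33,348.04.
Total interest = total paid − principal = $33,348.04 − $19,995.00 = $13,353.04.

$13,353.04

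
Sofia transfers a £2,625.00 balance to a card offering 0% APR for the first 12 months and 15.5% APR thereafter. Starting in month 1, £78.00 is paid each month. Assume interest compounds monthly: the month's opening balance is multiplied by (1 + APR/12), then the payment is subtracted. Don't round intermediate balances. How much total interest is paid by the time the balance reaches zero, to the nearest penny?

Promo months 1–12 at r₀ = 0%/12 = 0; months 13+ at r₁ = 15.5%/12 = 0.0129167.
After month 12 (no interest yet): B = £2,625.00 − 12·£78.00 = £1,689.00.
Then at r₁ with £78.00/mo: n₂ = −ln(1 − r₁·B/P)/ln(1+r₁) ≈ 25.56 → 26 more payments.
Total paid = 37·£78.00 + £44.08 = £2,930.08; interest = £2,930.08 − £2,625.00 = £305.08.

£305.08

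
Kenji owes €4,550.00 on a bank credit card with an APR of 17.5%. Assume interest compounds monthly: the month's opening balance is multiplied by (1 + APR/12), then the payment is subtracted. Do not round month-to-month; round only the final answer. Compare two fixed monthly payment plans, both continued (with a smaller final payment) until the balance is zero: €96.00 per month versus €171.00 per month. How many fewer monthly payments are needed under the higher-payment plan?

48 fewer payments

Monthly rate r = 17.5%/12 = 1.45833% = 0.0145833.
At €96.00/mo: n = ⌈−ln(1 − rB₀/P)/ln(1+r)⌉ = 82 payments (last €15.39); total interest = total paid − €4,550.00 = €3,241.39.
At €171.00/mo: 34 payments (last €157.26); total interest €1,250.26.
Payments saved = 82 − 34 = 48.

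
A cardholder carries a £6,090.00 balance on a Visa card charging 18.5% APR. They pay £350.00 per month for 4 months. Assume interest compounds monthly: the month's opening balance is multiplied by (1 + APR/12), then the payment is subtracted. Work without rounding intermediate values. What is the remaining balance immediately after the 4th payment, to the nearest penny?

Monthly rate r = 18.5%/12 = 1.54167% = 0.0154167.
Each month: B ← B·(1+r) − £350.00.
Month 1: interest £93.89; balance after payment £5,833.89.
Month 2: interest £89.94; balance after payment £5,573.83.
Month 3: interest £85.93; balance after payment £5,309.76.
Month 4: interest £81.86; balance after payment £5,041.62.

£5,041.62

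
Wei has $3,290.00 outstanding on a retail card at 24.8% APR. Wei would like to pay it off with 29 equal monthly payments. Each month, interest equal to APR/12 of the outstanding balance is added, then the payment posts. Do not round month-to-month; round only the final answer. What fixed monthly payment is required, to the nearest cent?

Monthly rate r = 24.8%/12 = 2.06667% = 0.0206667.
Level-payment amortization: P = B₀·r / (1 − (1+r)^(−n)) = 3290.00·0.0206667 / (1 − 1.02067^(−29)).
Denominator 1 − (1+r)^(−29) = 0.447457126.
P = 67.9933 / 0.447457126 ≈ 151.95.

$151.95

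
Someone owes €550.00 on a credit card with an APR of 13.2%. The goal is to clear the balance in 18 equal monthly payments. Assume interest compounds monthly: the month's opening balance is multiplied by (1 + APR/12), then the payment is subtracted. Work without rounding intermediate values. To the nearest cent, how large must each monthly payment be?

Monthly rate r = 13.2%/12 = 1.1% = 0.011.
Level-payment amortization: P = B₀·r / (1 − (1+r)^(−n)) = 550.00·0.011 / (1 − 1.011^(−18)).
Denominator 1 − (1+r)^(−18) = 0.178742782.
P = 6.05 / 0.178742782 ≈ 33.85.

€33.85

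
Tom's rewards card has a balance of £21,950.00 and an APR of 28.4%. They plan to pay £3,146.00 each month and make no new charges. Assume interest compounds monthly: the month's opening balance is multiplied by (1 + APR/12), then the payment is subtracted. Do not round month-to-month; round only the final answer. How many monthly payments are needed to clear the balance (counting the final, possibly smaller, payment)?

8 payments

Monthly rate r = 28.4%/12 = 2.36667% = 0.0236667.
Recurrence: B ← B·(1+r) − £3,146.00.
Month 1: interest £519.48; balance after payment £19,323.48.
Month 2: interest £457.32; balance after payment £16,634.81.
Closed form: n = −ln(1 − rB₀/P)/ln(1+r) = −ln(0.83487)/ln(1.02367) ≈ 7.716, so the balance reaches zero during payment 8.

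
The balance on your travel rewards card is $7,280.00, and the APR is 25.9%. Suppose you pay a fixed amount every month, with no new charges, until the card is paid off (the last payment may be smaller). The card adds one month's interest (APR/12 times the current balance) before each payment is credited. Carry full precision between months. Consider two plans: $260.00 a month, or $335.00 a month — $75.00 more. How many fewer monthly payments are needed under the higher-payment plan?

14 fewer payments

Monthly rate r = 25.9%/12 = 2.15833% = 0.0215833.
At $260.00/mo: n = ⌈−ln(1 − rB₀/P)/ln(1+r)⌉ = 44 payments (last $109.94); total interest = total paid − $7,280.00 = $4,009.94.
At $335.00/mo: 30 payments (last $217.33); total interest $2,652.33.
Payments saved = 44 − 30 = 14.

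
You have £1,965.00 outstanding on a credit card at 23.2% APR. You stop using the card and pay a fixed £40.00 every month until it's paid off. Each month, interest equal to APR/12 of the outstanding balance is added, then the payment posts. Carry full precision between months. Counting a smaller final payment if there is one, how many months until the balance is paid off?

157 payments

Monthly rate r = 23.2%/12 = 1.93333% = 0.0193333.
Recurrence: B ← B·(1+r) − £40.00.
Month 1: interest £37.99; balance after payment £1,962.99.
Month 2: interest £37.95; balance after payment £1,960.94.
Closed form: n = −ln(1 − rB₀/P)/ln(1+r) = −ln(0.05025)/ln(1.01933) ≈ 156.184, so the balance reaches zero during payment 157.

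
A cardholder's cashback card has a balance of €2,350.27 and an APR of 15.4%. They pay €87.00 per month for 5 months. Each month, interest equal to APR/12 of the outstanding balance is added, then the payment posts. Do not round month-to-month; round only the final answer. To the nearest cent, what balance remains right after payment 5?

Monthly rate r = 15.4%/12 = 1.28333% = 0.0128333.
Each month: B ← B·(1+r) − €87.00.
Month 1: interest €30.16; balance after payment €2,293.43.
Month 2: interest €29.43; balance after payment €2,235.86.
Month 3: interest €28.69; balance after payment €2,177.56.
Month 4: interest €27.95; balance after payment €2,118.50.
Month 5: interest €27.19; balance after payment €2,058.69.

€2,058.69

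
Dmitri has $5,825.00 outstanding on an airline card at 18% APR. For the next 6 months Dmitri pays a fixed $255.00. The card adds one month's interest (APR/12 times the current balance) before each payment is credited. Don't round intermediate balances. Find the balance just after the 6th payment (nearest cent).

Monthly rate r = 18%/12 = 1.5% = 0.015.
Each month: B ← B·(1+r) − $255.00.
Month 1: interest $87.38; balance after payment $5,657.38.
Month 2: interest $84.86; balance after payment $5,487.24.
Month 3: interest $82.31; balance after payment $5,314.54.
Month 4: interest $79.72; balance after payment $5,139.26.
Month 5: interest $77.09; balance after payment $4,961.35.
Month 6: interest $74.42; balance after payment $4,780.77.

$4,780.77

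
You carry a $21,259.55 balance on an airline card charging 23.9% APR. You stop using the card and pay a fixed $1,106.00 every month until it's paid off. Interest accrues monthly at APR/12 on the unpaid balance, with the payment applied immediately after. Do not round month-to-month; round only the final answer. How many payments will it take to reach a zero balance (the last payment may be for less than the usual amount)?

25 months

Monthly rate r = 23.9%/12 = 1.99167% = 0.0199167.
Recurrence: B ← B·(1+r) − $1,106.00.
Month 1: interest $423.42; balance after payment $20,576.97.
Month 2: interest $409.82; balance after payment $19,880.79.
Closed form: n = −ln(1 − rB₀/P)/ln(1+r) = −ln(0.61716)/ln(1.01992) ≈ 24.473, so the balance reaches zero during payment 25.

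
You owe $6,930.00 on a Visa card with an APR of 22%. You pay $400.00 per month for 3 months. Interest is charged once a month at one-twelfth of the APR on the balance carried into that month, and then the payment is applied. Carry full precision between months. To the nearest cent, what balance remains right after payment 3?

Monthly rate r = 22%/12 = 1.83333% = 0.0183333.
Each month: B ← B·(1+r) − $400.00.
Month 1: interest $127.05; balance after payment $6,657.05.
Month 2: interest $122.05; balance after payment $6,379.10.
Month 3: interest $116.95; balance after payment $6,096.05.

$6,096.05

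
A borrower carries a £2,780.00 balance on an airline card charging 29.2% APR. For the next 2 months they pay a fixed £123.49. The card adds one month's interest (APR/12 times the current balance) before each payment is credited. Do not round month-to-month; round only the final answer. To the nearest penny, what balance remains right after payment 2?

£2,666.95

Monthly rate r = 29.2%/12 = 2.43333% = 0.0243333.
Each month: B ← B·(1+r) − £123.49.
Month 1: interest £67.65; balance after payment £2,724.16.
Month 2: interest £66.29; balance after payment £2,666.95.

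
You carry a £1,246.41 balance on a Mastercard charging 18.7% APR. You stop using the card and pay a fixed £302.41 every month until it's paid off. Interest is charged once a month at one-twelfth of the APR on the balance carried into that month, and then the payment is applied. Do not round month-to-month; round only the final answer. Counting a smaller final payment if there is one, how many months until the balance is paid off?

Monthly rate r = 18.7%/12 = 1.55833% = 0.0155833.
Recurrence: B ← B·(1+r) − £302.41.
Month 1: interest £19.42; balance after payment £963.42.
Month 2: interest £15.01; balance after payment £676.03.
Month 3: interest £10.53; balance after payment £384.15.
Month 4: interest £5.99; balance after payment £87.73.
Month 5: interest £1.37; balance after payment £0.00.

5 payments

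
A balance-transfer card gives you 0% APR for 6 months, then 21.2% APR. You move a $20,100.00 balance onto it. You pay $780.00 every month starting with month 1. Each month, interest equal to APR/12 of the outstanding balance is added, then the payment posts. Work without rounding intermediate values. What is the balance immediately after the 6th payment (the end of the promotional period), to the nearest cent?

Promo months 1–6 at r₀ = 0%/12 = 0; months 7+ at r₁ = 21.2%/12 = 0.0176667.
After month 6 (no interest yet): B = $20,100.00 − 6·$780.00 = $15,420.00.

$15,420.00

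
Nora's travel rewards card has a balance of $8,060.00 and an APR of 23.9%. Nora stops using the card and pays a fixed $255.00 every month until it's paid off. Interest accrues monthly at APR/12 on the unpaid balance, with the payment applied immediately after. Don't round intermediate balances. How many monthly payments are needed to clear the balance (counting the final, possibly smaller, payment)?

Monthly rate r = 23.9%/12 = 1.99167% = 0.0199167.
Recurrence: B ← B·(1+r) − $255.00.
Month 1: interest $160.53; balance after payment $7,965.53.
Month 2: interest $158.65; balance after payment $7,869.18.
Closed form: n = −ln(1 − rB₀/P)/ln(1+r) = −ln(0.37048)/ln(1.01992) ≈ 50.351, so the balance reaches zero during payment 51.

51 payments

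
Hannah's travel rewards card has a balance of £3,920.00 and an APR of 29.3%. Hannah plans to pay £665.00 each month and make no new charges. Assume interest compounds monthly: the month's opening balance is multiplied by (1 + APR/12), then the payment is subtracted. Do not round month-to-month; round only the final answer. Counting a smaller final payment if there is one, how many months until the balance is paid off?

7 months

Monthly rate r = 29.3%/12 = 2.44167% = 0.0244167.
Recurrence: B ← B·(1+r) − £665.00.
Month 1: interest £95.71; balance after payment £3,350.71.
Month 2: interest £81.81; balance after payment £2,767.53.
Closed form: n = −ln(1 − rB₀/P)/ln(1+r) = −ln(0.85607)/ln(1.02442) ≈ 6.442, so the balance reaches zero during payment 7.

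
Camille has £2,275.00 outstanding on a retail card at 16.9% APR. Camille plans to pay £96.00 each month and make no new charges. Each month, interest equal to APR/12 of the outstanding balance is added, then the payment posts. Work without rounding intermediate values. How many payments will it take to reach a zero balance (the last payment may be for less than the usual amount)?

30 months

Monthly rate r = 16.9%/12 = 1.40833% = 0.0140833.
Recurrence: B ← B·(1+r) − £96.00.
Month 1: interest £32.04; balance after payment £2,211.04.
Month 2: interest £31.14; balance after payment £2,146.18.
Closed form: n = −ln(1 − rB₀/P)/ln(1+r) = −ln(0.66625)/ln(1.01408) ≈ 29.037, so the balance reaches zero during payment 30.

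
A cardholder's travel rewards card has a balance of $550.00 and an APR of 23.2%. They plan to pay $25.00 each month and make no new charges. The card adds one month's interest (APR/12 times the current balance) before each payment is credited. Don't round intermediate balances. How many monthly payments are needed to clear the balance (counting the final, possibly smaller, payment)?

29 months

Monthly rate r = 23.2%/12 = 1.93333% = 0.0193333.
Recurrence: B ← B·(1+r) − $25.00.
Month 1: interest $10.63; balance after payment $535.63.
Month 2: interest $10.36; balance after payment $520.99.
Closed form: n = −ln(1 − rB₀/P)/ln(1+r) = −ln(0.57467)/ln(1.01933) ≈ 28.929, so the balance reaches zero during payment 29.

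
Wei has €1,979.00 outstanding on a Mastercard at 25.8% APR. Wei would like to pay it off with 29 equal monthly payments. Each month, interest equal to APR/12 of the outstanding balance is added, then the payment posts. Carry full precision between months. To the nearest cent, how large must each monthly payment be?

€92.42

Monthly rate r = 25.8%/12 = 2.15% = 0.0215.
Level-payment amortization: P = B₀·r / (1 − (1+r)^(−n)) = 1979.00·0.0215 / (1 − 1.0215^(−29)).
Denominator 1 − (1+r)^(−29) = 0.460380989.
P = 42.5485 / 0.460380989 ≈ 92.42.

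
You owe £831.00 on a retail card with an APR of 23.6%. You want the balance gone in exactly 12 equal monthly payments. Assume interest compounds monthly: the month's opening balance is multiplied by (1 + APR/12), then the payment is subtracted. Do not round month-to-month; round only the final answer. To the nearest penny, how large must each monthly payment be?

Monthly rate r = 23.6%/12 = 1.96667% = 0.0196667.
Level-payment amortization: P = B₀·r / (1 − (1+r)^(−n)) = 831.00·0.0196667 / (1 − 1.01967^(−12)).
Denominator 1 − (1+r)^(−12) = 0.208408116.
P = 16.343 / 0.208408116 ≈ 78.42.

£78.42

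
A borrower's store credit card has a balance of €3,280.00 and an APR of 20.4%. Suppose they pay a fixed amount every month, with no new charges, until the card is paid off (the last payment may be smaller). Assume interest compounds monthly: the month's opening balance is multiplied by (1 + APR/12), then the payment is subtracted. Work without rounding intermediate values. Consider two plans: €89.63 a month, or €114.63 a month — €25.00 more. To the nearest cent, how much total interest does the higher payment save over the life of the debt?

Monthly rate r = 20.4%/12 = 1.7% = 0.017.
At €89.63/mo: n = ⌈−ln(1 − rB₀/P)/ln(1+r)⌉ = 58 payments (last €65.57); total interest = total paid − €3,280.00 = €1,894.48.
At €114.63/mo: 40 payments (last €61.10); total interest €1,251.67.
Interest saved = €1,894.48 − €1,251.67 = €642.81.

€642.81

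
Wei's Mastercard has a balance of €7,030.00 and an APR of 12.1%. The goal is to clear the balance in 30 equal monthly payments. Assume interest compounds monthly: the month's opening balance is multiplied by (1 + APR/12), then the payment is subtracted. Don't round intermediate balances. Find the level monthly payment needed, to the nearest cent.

Monthly rate r = 12.1%/12 = 1.00833% = 0.0100833.
Level-payment amortization: P = B₀·r / (1 − (1+r)^(−n)) = 7030.00·0.0100833 / (1 − 1.01008^(−30)).
Denominator 1 − (1+r)^(−30) = 0.259911179.
P = 70.8858 / 0.259911179 ≈ 272.73.

€272.73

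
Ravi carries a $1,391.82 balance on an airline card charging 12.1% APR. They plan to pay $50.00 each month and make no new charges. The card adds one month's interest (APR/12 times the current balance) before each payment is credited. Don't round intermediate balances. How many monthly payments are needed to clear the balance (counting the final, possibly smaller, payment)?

33 payments

Monthly rate r = 12.1%/12 = 1.00833% = 0.0100833.
Recurrence: B ← B·(1+r) − $50.00.
Month 1: interest $14.03; balance after payment $1,355.85.
Month 2: interest $13.67; balance after payment $1,319.53.
Closed form: n = −ln(1 − rB₀/P)/ln(1+r) = −ln(0.71932)/ln(1.01008) ≈ 32.838, so the balance reaches zero during payment 33.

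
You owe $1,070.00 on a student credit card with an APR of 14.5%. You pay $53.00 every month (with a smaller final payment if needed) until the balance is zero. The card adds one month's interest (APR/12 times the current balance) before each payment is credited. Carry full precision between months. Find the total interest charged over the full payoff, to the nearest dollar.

$164

Monthly rate r = 14.5%/12 = 1.20833% = 0.0120833.
Payoff takes n = ⌈−ln(1 − rB₀/P)/ln(1+r)⌉ = ⌈23.282⌉ = 24 payments; the last is $15.03.
Total paid = 23·$53.00 + $15.03 = $1,234.03.
Total interest = total paid − principal = $1,234.03 − $1,070.00 = $164.03.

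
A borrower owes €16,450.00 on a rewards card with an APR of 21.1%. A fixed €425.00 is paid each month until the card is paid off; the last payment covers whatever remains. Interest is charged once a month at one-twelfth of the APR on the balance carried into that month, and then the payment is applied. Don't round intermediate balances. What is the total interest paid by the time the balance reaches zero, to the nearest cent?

Monthly rate r = 21.1%/12 = 1.75833% = 0.0175833.
Payoff takes n = ⌈−ln(1 − rB₀/P)/ln(1+r)⌉ = ⌈65.474⌉ = 66 payments; the last is €202.29.
Total paid = 65·€425.00 + €202.29 = €27,827.29.
Total interest = total paid − principal = €27,827.29 − €16,450.00 = €11,377.29.

€11,377.29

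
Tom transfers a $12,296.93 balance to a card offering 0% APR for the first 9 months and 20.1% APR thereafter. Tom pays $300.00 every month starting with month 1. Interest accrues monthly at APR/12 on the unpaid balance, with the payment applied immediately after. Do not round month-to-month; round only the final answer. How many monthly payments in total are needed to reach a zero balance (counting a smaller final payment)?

Promo months 1–9 at r₀ = 0%/12 = 0; months 10+ at r₁ = 20.1%/12 = 0.01675.
After month 9 (no interest yet): B = $12,296.93 − 9·$300.00 = $9,596.93.
Then at r₁ with $300.00/mo: n₂ = −ln(1 − r₁·B/P)/ln(1+r₁) ≈ 46.20 → 47 more payments.

56 payments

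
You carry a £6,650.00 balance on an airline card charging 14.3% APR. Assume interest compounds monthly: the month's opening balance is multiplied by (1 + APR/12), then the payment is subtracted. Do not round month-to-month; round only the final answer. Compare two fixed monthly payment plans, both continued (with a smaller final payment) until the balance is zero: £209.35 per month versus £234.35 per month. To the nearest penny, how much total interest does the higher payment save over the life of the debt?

£241.51

Monthly rate r = 14.3%/12 = 1.19167% = 0.0119167.
At £209.35/mo: n = ⌈−ln(1 − rB₀/P)/ln(1+r)⌉ = 41 payments (last £32.38); total interest = total paid − £6,650.00 = £1,756.38.
At £234.35/mo: 35 payments (last £196.97); total interest £1,514.87.
Interest saved = £1,756.38 − £1,514.87 = £241.51.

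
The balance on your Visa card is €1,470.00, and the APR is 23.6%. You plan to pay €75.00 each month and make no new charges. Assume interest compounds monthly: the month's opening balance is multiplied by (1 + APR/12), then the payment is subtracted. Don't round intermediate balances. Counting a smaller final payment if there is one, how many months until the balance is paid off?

25 months

Monthly rate r = 23.6%/12 = 1.96667% = 0.0196667.
Recurrence: B ← B·(1+r) − €75.00.
Month 1: interest €28.91; balance after payment €1,423.91.
Month 2: interest €28.00; balance after payment €1,376.91.
Closed form: n = −ln(1 − rB₀/P)/ln(1+r) = −ln(0.61453)/ln(1.01967) ≈ 25.000, so the balance reaches zero during payment 25.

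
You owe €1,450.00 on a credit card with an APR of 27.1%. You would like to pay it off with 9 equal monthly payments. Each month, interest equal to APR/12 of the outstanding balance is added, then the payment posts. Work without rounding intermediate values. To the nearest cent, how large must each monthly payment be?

€179.84

Monthly rate r = 27.1%/12 = 2.25833% = 0.0225833.
Level-payment amortization: P = B₀·r / (1 − (1+r)^(−n)) = 1450.00·0.0225833 / (1 − 1.02258^(−9)).
Denominator 1 − (1+r)^(−9) = 0.182078528.
P = 32.7458 / 0.182078528 ≈ 179.84.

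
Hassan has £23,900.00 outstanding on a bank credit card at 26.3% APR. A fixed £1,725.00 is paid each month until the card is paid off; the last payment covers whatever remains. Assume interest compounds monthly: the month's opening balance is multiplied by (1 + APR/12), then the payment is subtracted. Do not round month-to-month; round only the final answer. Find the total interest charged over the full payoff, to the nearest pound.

£4,900

Monthly rate r = 26.3%/12 = 2.19167% = 0.0219167.
Payoff takes n = ⌈−ln(1 − rB₀/P)/ln(1+r)⌉ = ⌈16.693⌉ = 17 payments; the last is £1,200.15.
Total paid = 16·£1,725.00 + £1,200.15 = £28,800.15.
Total interest = total paid − principal = £28,800.15 − £23,900.00 = £4,900.15.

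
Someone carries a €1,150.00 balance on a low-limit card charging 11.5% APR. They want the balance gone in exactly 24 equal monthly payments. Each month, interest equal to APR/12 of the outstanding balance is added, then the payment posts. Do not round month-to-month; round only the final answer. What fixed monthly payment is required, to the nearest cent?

Monthly rate r = 11.5%/12 = 0.958333% = 0.00958333.
Level-payment amortization: P = B₀·r / (1 − (1+r)^(−n)) = 1150.00·0.00958333 / (1 − 1.00958^(−24)).
Denominator 1 − (1+r)^(−24) = 0.204595833.
P = 11.0208 / 0.204595833 ≈ 53.87.

€53.87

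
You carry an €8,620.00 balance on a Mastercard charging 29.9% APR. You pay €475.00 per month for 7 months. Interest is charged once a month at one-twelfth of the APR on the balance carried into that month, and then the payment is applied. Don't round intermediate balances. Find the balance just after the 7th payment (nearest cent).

Monthly rate r = 29.9%/12 = 2.49167% = 0.0249167.
Each month: B ← B·(1+r) − €475.00.
Month 1: interest €214.78; balance after payment €8,359.78.
Month 2: interest €208.30; balance after payment €8,093.08.
Month 3: interest €201.65; balance after payment €7,819.73.
Month 4: interest €194.84; balance after payment €7,539.57.
Month 5: interest €187.86; balance after payment €7,252.43.
Month 6: interest €180.71; balance after payment €6,958.14.
Month 7: interest €173.37; balance after payment €6,656.52.

€6,656.52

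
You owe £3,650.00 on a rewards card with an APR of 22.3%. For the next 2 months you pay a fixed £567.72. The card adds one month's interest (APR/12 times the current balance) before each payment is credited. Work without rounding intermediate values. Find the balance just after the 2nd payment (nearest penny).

£2,640.93

Monthly rate r = 22.3%/12 = 1.85833% = 0.0185833.
Each month: B ← B·(1+r) − £567.72.
Month 1: interest £67.83; balance after payment £3,150.11.
Month 2: interest £58.54; balance after payment £2,640.93.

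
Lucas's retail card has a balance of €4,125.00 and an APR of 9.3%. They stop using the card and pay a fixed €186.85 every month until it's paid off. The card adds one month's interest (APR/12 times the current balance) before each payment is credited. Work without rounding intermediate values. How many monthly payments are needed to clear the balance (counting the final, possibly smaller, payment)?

25 payments

Monthly rate r = 9.3%/12 = 0.775% = 0.00775.
Recurrence: B ← B·(1+r) − €186.85.
Month 1: interest €31.97; balance after payment €3,970.12.
Month 2: interest €30.77; balance after payment €3,814.04.
Closed form: n = −ln(1 − rB₀/P)/ln(1+r) = −ln(0.82891)/ln(1.00775) ≈ 24.306, so the balance reaches zero during payment 25.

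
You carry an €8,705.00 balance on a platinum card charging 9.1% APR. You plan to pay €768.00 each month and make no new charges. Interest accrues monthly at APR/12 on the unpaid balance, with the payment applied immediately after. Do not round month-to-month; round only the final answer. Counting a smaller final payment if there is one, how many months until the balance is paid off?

12 months

Monthly rate r = 9.1%/12 = 0.758333% = 0.00758333.
Recurrence: B ← B·(1+r) − €768.00.
Month 1: interest €66.01; balance after payment €8,003.01.
Month 2: interest €60.69; balance after payment €7,295.70.
Closed form: n = −ln(1 − rB₀/P)/ln(1+r) = −ln(0.91405)/ln(1.00758) ≈ 11.896, so the balance reaches zero during payment 12.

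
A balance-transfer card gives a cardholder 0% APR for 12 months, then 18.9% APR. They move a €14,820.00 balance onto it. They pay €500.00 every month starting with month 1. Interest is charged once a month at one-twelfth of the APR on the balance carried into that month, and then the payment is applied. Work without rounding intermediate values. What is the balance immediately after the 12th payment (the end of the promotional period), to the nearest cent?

€8,820.00

Promo months 1–12 at r₀ = 0%/12 = 0; months 13+ at r₁ = 18.9%/12 = 0.01575.
After month 12 (no interest yet): B = €14,820.00 − 12·€500.00 = €8,820.00.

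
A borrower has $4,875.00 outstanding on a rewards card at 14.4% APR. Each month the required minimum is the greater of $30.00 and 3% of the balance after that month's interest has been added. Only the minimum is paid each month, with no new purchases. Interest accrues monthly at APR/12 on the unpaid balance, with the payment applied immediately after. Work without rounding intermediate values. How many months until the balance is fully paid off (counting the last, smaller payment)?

Monthly rate r = 14.4%/12 = 1.2% = 0.012.
While 3% of the post-interest balance exceeds $30.00, each month B ← (B·(1+r))·(1 − 0.03), i.e. B shrinks by the factor (1+r)·0.97 = 0.98164.
This holds for months 1–87. Entering month 88 the balance is $972.34; 3% of the post-interest balance is now below $30.00, so the flat $30.00 minimum applies from here.
From month 88 a fixed $30.00 at rate r clears $972.34 in 42 more payments. Total: 87 + 42 = 129 months.

129 months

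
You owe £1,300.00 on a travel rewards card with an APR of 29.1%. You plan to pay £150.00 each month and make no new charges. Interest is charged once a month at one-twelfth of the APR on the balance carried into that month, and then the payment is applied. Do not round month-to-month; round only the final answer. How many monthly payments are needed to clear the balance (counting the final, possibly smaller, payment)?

10 payments

Monthly rate r = 29.1%/12 = 2.425% = 0.02425.
Recurrence: B ← B·(1+r) − £150.00.
Month 1: interest £31.53; balance after payment £1,181.53.
Month 2: interest £28.65; balance after payment £1,060.18.
Closed form: n = −ln(1 − rB₀/P)/ln(1+r) = −ln(0.78983)/ln(1.02425) ≈ 9.847, so the balance reaches zero during payment 10.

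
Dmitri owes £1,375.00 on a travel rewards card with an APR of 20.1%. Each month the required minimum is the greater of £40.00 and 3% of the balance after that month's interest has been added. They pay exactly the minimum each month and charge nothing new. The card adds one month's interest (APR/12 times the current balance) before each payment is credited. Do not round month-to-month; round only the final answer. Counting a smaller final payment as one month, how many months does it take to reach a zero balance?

Monthly rate r = 20.1%/12 = 1.675% = 0.01675.
While 3% of the post-interest balance exceeds £40.00, each month B ← (B·(1+r))·(1 − 0.03), i.e. B shrinks by the factor (1+r)·0.97 = 0.98625.
This holds for months 1–4. Entering month 5 the balance is £1,300.91; 3% of the post-interest balance is now below £40.00, so the flat £40.00 minimum applies from here.
From month 5 a fixed £40.00 at rate r clears £1,300.91 in 48 more payments. Total: 4 + 48 = 52 months.

52 months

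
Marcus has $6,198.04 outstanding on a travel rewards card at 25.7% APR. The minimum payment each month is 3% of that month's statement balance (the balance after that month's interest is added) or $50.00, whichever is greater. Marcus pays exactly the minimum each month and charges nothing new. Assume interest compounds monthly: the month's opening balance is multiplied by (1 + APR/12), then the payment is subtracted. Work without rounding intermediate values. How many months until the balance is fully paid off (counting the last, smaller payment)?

201 months

Monthly rate r = 25.7%/12 = 2.14167% = 0.0214167.
While 3% of the post-interest balance exceeds $50.00, each month B ← (B·(1+r))·(1 − 0.03), i.e. B shrinks by the factor (1+r)·0.97 = 0.99077.
This holds for months 1–144. Entering month 145 the balance is $1,631.58; 3% of the post-interest balance is now below $50.00, so the flat $50.00 minimum applies from here.
From month 145 a fixed $50.00 at rate r clears $1,631.58 in 57 more payments. Total: 144 + 57 = 201 months.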